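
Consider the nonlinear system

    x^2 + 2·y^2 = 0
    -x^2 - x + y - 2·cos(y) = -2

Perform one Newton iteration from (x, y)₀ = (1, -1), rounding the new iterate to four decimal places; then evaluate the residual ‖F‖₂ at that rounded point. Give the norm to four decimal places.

1.0081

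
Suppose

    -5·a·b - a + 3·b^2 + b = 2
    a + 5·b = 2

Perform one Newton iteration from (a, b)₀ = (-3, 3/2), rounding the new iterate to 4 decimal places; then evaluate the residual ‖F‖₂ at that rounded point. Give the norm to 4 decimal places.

7.4476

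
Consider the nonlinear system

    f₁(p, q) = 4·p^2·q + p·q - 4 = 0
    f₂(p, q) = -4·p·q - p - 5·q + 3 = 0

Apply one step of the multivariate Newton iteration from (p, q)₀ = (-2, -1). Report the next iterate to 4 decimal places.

At (-2, -1): F = (-18.0000, 2.0000).
Jacobian J = [[8·p·q + q, 4·p^2 + p], [-4·q - 1, -4·p - 5]].
At the point, J = [[15.0000, 14.0000], [3.0000, 3.0000]] (det J = 3.0000).
Solving J·Δ = −F gives Δ = (27.3333, -28.0000).
Then the next iterate is (p, q)₁ = (25.3333, -29.0000).

(25.3333, -29.0000)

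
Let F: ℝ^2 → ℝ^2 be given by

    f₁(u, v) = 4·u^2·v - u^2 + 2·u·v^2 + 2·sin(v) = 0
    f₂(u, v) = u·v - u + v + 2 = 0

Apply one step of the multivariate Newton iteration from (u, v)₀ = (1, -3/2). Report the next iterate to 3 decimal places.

(0.463, -1.172)

At (1, -3/2): F = (-4.49499, -2.000).
Jacobian J = [[8·u·v - 2·u + 2·v^2, 4·u^2 + 4·u·v + 2·cos(v)], [v - 1, u + 1]].
At the point, J = [[-9.500, -1.85853], [-2.500, 2.000]] (det J = -23.64631).
Solving J·Δ = −F gives Δ = (-0.537, 0.328).
Then the next iterate is (u, v)₁ = (0.463, -1.172).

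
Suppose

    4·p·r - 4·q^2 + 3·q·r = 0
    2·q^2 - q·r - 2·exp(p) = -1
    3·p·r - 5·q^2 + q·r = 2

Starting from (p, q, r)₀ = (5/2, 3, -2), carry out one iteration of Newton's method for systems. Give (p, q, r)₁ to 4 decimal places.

(1.4716, 1.3476, -1.1473)

At (5/2, 3, -2): F = (-74.0000, 0.635012, -68.0000).
Jacobian J = [[4·r, -8·q + 3·r, 4·p + 3·q], [-2·exp(p), 4·q - r, -q], [3·r, -10·q + r, 3·p + q]].
At the point, J = [[-8.0000, -30.0000, 19.0000], [-24.364988, 14.0000, -3.0000], [-6.0000, -32.0000, 10.5000]] (det J = 7786.941461).
Solving J·Δ = −F gives Δ = (-1.0284, -1.6524, 0.8527).
Then the next iterate is (p, q, r)₁ = (1.4716, 1.3476, -1.1473).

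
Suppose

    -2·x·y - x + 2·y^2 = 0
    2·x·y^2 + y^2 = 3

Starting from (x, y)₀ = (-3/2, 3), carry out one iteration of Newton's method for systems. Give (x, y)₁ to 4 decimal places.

(-1.6452, 1.0323)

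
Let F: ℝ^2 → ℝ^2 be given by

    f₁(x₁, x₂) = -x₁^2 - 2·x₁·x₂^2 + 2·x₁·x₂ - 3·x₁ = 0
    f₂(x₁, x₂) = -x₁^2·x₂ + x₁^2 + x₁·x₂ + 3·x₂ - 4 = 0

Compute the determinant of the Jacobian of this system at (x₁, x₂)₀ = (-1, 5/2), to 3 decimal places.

J = [[-2·x₁ - 2·x₂^2 + 2·x₂ - 3, -4·x₁·x₂ + 2·x₁], [-2·x₁·x₂ + 2·x₁ + x₂, -x₁^2 + x₁ + 3]].
At the point, J = [[-8.500, 8.000], [5.500, 1.000]].
det J = -52.500.

-52.500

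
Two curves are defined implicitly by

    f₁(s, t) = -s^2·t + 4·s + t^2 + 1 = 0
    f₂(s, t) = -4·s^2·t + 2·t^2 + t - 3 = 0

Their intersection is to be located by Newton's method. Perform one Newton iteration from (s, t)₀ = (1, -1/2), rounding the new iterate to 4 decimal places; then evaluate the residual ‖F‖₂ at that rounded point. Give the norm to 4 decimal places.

10.4020

At (1, -1/2): F = (5.7500, -1.0000).
Jacobian J = [[-2·s·t + 4, -s^2 + 2·t], [-8·s·t, -4·s^2 + 4·t + 1]].
At the point, J = [[5.0000, -2.0000], [4.0000, -5.0000]] (det J = -17.0000).
Solving J·Δ = −F gives Δ = (-1.8088, -1.6471).
Then the next iterate is (s, t)₁ = (-0.8088, -2.1471).
Re-evaluating at (-0.8088, -2.1471): F = (3.779380, 9.691143), so ‖F‖₂ = 10.4020.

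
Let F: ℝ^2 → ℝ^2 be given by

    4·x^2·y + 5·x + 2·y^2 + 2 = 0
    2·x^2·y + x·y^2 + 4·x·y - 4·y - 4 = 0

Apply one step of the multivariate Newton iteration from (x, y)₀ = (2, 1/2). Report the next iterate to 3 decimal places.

(-1.482, 1.876)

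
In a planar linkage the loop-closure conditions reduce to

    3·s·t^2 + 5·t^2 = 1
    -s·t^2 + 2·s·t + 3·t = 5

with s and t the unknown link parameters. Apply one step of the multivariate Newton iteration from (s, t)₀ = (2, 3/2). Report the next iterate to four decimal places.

At (2, 3/2): F = (23.7500, 1.0000).
Jacobian J = [[3·t^2, 6·s·t + 10·t], [-t^2 + 2·t, -2·s·t + 2·s + 3]].
At the point, J = [[6.7500, 33.0000], [0.7500, 1.0000]] (det J = -18.0000).
Solving J·Δ = −F gives Δ = (-0.5139, -0.6146).
Then the next iterate is (s, t)₁ = (1.4861, 0.8854).

(1.4861, 0.8854)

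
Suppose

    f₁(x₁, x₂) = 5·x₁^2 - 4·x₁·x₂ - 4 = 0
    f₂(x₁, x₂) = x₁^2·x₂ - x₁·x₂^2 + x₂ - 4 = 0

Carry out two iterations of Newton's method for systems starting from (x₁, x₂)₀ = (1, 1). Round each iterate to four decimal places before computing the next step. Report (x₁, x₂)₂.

(2.8866, 3.2887)

At (1, 1): F = (-3.0000, -3.0000).
Jacobian J = [[10·x₁ - 4·x₂, -4·x₁], [2·x₁·x₂ - x₂^2, x₁^2 - 2·x₁·x₂ + 1]].
At the point, J = [[6.0000, -4.0000], [1.0000, 0.0000]] (det J = 4.0000).
Solving J·Δ = −F gives Δ = (3.0000, 3.7500).
Then the next iterate is (x₁, x₂)₁ = (4.0000, 4.7500).
Round to (4.0000, 4.7500) and repeat: F = (0.0000, -13.5000), J = [[21.0000, -16.0000], [15.4375, -21.0000]].
Δ = (-1.1134, -1.4613), so (x₁, x₂)₂ = (2.8866, 3.2887).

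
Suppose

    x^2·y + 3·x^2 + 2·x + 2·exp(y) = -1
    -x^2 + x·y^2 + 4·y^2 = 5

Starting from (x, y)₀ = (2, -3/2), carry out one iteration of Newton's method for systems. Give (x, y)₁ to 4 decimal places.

(0.3406, -1.0887)

At (2, -3/2): F = (11.446260, 4.5000).
Jacobian J = [[2·x·y + 6·x + 2, x^2 + 2·exp(y)], [-2·x + y^2, 2·x·y + 8·y]].
At the point, J = [[8.0000, 4.446260], [-1.7500, -18.0000]] (det J = -136.219044).
Solving J·Δ = −F gives Δ = (-1.6594, 0.4113).
Then the next iterate is (x, y)₁ = (0.3406, -1.0887).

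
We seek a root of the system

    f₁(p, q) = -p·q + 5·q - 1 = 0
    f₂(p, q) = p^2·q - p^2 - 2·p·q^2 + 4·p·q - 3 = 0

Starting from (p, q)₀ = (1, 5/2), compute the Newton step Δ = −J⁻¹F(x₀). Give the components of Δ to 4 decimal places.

At (1, 5/2): F = (9.0000, -4.0000).
Jacobian J = [[-q, -p + 5], [2·p·q - 2·p - 2·q^2 + 4·q, p^2 - 4·p·q + 4·p]].
At the point, J = [[-2.5000, 4.0000], [0.5000, -5.0000]] (det J = 10.5000).
Solving J·Δ = −F gives Δ = (2.7619, -0.5238).

(2.7619, -0.5238)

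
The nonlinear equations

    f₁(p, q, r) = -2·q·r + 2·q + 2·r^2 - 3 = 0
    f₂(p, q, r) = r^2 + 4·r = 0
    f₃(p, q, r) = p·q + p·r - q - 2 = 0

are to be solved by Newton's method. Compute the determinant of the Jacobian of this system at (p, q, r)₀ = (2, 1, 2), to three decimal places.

J = [[0, -2·r + 2, -2·q + 4·r], [0, 0, 2·r + 4], [q + r, p - 1, p]].
At the point, J = [[0.000, -2.000, 6.000], [0.000, 0.000, 8.000], [3.000, 1.000, 2.000]].
det J = -48.000.

-48.000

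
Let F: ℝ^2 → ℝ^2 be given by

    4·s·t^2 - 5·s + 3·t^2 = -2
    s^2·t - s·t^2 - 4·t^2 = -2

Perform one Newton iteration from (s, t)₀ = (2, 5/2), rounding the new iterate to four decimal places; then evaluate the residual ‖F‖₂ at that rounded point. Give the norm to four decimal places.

At (2, 5/2): F = (60.7500, -25.5000).
Jacobian J = [[4·t^2 - 5, 8·s·t + 6·t], [2·s·t - t^2, s^2 - 2·s·t - 8·t]].
At the point, J = [[20.0000, 55.0000], [3.7500, -26.0000]] (det J = -726.2500).
Solving J·Δ = −F gives Δ = (-0.2437, -1.0159).
Then the next iterate is (s, t)₁ = (1.7563, 1.4841).
Re-evaluating at (1.7563, 1.4841): F = (15.299532, -6.100715), so ‖F‖₂ = 16.4710.

16.4710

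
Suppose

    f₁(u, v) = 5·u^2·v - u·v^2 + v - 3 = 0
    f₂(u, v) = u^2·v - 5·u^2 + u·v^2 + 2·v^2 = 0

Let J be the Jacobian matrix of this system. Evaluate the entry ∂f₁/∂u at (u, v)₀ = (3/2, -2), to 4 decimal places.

∂f₁/∂u = 10·u·v - v^2.
At (3/2, -2) this is -34.0000.

-34.0000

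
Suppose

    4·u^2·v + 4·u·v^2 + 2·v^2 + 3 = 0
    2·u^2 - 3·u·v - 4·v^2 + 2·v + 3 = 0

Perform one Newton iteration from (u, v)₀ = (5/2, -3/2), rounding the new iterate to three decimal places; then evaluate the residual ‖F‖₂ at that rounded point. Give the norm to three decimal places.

263.724

At (5/2, -3/2): F = (-7.500, 14.750).
Jacobian J = [[8·u·v + 4·v^2, 4·u^2 + 8·u·v + 4·v], [4·u - 3·v, -3·u - 8·v + 2]].
At the point, J = [[-21.000, -11.000], [14.500, 6.500]] (det J = 23.000).
Solving J·Δ = −F gives Δ = (-4.935, 8.739).
Then the next iterate is (u, v)₁ = (-2.435, 7.239).
Re-evaluating at (-2.435, 7.239): F = (-230.91352, -127.39514), so ‖F‖₂ = 263.724.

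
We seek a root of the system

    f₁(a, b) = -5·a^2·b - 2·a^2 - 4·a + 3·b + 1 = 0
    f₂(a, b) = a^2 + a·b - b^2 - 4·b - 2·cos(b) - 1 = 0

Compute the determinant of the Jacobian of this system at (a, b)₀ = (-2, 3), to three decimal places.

J = [[-10·a·b - 4·a - 4, -5·a^2 + 3], [2·a + b, a - 2·b + 2·sin(b) - 4]].
At the point, J = [[64.000, -17.000], [-1.000, -11.71776]].
det J = -766.937.

-766.937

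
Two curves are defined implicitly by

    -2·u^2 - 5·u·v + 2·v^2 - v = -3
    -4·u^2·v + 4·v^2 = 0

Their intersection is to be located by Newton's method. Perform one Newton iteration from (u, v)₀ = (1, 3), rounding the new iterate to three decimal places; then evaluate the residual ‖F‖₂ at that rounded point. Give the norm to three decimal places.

4.609

At (1, 3): F = (1.000, 24.000).
Jacobian J = [[-4·u - 5·v, -5·u + 4·v - 1], [-8·u·v, -4·u^2 + 8·v]].
At the point, J = [[-19.000, 6.000], [-24.000, 20.000]] (det J = -236.000).
Solving J·Δ = −F gives Δ = (-0.525, -1.831).
Then the next iterate is (u, v)₁ = (0.475, 1.169).
Re-evaluating at (0.475, 1.169): F = (1.33650, 4.41122), so ‖F‖₂ = 4.609.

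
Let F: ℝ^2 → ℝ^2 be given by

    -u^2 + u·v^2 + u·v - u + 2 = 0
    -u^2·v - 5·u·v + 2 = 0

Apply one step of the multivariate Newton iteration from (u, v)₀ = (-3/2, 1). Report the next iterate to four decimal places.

At (-3/2, 1): F = (-1.7500, 7.2500).
Jacobian J = [[-2·u + v^2 + v - 1, 2·u·v + u], [-2·u·v - 5·v, -u^2 - 5·u]].
At the point, J = [[4.0000, -4.5000], [-2.0000, 5.2500]] (det J = 12.0000).
Solving J·Δ = −F gives Δ = (-1.9531, -2.1250).
Then the next iterate is (u, v)₁ = (-3.4531, -1.1250).

(-3.4531, -1.1250)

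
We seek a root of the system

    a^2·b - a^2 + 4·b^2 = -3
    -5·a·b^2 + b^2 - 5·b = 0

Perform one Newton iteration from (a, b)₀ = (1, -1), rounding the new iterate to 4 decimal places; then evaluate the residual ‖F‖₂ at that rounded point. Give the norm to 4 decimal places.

1.2041

At (1, -1): F = (5.0000, 1.0000).
Jacobian J = [[2·a·b - 2·a, a^2 + 8·b], [-5·b^2, -10·a·b + 2·b - 5]].
At the point, J = [[-4.0000, -7.0000], [-5.0000, 3.0000]] (det J = -47.0000).
Solving J·Δ = −F gives Δ = (0.4681, 0.4468).
Then the next iterate is (a, b)₁ = (1.4681, -0.5532).
Re-evaluating at (1.4681, -0.5532): F = (0.876482, 0.825615), so ‖F‖₂ = 1.2041.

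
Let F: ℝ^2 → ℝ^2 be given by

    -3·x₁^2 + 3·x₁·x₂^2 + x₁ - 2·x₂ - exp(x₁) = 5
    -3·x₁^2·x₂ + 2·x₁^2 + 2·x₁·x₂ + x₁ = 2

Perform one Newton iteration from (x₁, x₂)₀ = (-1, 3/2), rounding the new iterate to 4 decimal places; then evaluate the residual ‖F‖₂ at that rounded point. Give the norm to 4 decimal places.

At (-1, 3/2): F = (-19.117879, -8.5000).
Jacobian J = [[-6·x₁ + 3·x₂^2 - exp(x₁) + 1, 6·x₁·x₂ - 2], [-6·x₁·x₂ + 4·x₁ + 2·x₂ + 1, -3·x₁^2 + 2·x₁]].
At the point, J = [[13.382121, -11.0000], [9.0000, -5.0000]] (det J = 32.089397).
Solving J·Δ = −F gives Δ = (-0.0651, -1.8172).
Then the next iterate is (x₁, x₂)₁ = (-1.0651, -0.3172).
Re-evaluating at (-1.0651, -0.3172): F = (-9.500205, 0.959007), so ‖F‖₂ = 9.5485.

9.5485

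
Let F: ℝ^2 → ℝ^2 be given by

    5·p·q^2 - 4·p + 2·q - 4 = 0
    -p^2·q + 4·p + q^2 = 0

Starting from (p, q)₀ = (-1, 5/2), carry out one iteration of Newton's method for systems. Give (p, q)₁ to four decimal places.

At (-1, 5/2): F = (-26.2500, -0.2500).
Jacobian J = [[5·q^2 - 4, 10·p·q + 2], [-2·p·q + 4, -p^2 + 2·q]].
At the point, J = [[27.2500, -23.0000], [9.0000, 4.0000]] (det J = 316.0000).
Solving J·Δ = −F gives Δ = (0.3505, -0.7261).
Then the next iterate is (p, q)₁ = (-0.6495, 1.7739).

(-0.6495, 1.7739)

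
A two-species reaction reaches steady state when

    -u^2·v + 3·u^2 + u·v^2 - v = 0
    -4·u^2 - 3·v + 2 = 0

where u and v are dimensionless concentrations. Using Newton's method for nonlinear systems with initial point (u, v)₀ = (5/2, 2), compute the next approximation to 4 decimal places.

At (5/2, 2): F = (14.2500, -29.0000).
Jacobian J = [[-2·u·v + 6·u + v^2, -u^2 + 2·u·v - 1], [-8·u, -3]].
At the point, J = [[9.0000, 2.7500], [-20.0000, -3.0000]] (det J = 28.0000).
Solving J·Δ = −F gives Δ = (-1.3214, -0.8571).
Then the next iterate is (u, v)₁ = (1.1786, 1.1429).

(1.1786, 1.1429)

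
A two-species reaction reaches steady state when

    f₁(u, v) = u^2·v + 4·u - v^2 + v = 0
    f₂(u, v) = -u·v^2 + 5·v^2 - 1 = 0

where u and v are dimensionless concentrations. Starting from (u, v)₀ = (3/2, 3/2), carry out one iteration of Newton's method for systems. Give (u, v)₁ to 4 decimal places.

At (3/2, 3/2): F = (8.6250, 6.8750).
Jacobian J = [[2·u·v + 4, u^2 - 2·v + 1], [-v^2, -2·u·v + 10·v]].
At the point, J = [[8.5000, 0.2500], [-2.2500, 10.5000]] (det J = 89.8125).
Solving J·Δ = −F gives Δ = (-0.9892, -0.8667).
Then the next iterate is (u, v)₁ = (0.5108, 0.6333).

(0.5108, 0.6333)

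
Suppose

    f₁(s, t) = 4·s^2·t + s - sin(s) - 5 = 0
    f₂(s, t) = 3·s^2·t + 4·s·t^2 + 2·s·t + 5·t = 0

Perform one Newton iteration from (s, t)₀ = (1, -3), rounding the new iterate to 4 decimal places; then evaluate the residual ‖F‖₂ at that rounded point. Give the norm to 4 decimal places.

At (1, -3): F = (-16.841471, 6.0000).
Jacobian J = [[8·s·t - cos(s) + 1, 4·s^2], [6·s·t + 4·t^2 + 2·t, 3·s^2 + 8·s·t + 2·s + 5]].
At the point, J = [[-23.540302, 4.0000], [12.0000, -14.0000]] (det J = 281.564232).
Solving J·Δ = −F gives Δ = (-0.7522, -0.2161).
Then the next iterate is (s, t)₁ = (0.2478, -3.2161).
Re-evaluating at (0.2478, -3.2161): F = (-5.787408, -8.014573), so ‖F‖₂ = 9.8857.

9.8857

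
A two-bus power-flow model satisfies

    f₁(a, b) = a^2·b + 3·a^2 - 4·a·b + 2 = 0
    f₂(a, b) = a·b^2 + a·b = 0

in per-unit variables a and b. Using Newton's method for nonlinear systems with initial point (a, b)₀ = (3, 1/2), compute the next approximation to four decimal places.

At (3, 1/2): F = (27.5000, 2.2500).
Jacobian J = [[2·a·b + 6·a - 4·b, a^2 - 4·a], [b^2 + b, 2·a·b + a]].
At the point, J = [[19.0000, -3.0000], [0.7500, 6.0000]] (det J = 116.2500).
Solving J·Δ = −F gives Δ = (-1.4774, -0.1903).
Then the next iterate is (a, b)₁ = (1.5226, 0.3097).

(1.5226, 0.3097)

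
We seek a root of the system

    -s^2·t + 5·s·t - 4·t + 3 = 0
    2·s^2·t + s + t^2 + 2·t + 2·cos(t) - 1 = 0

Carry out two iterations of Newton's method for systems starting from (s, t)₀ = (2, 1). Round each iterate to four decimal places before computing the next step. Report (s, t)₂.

At (2, 1): F = (5.0000, 13.080605).
Jacobian J = [[-2·s·t + 5·t, -s^2 + 5·s - 4], [4·s·t + 1, 2·s^2 + 2·t - 2·sin(t) + 2]].
At the point, J = [[1.0000, 2.0000], [9.0000, 10.317058]] (det J = -7.682942).
Solving J·Δ = −F gives Δ = (3.3092, -4.1546).
Then the next iterate is (s, t)₁ = (5.3092, -3.1546).
Round to (5.3092, -3.1546) and repeat: F = (20.797006, -171.889565), J = [[17.723805, -5.641605], [-65.993609, 52.039995]].
Δ = (-0.2046, 3.0436), so (s, t)₂ = (5.1046, -0.1110).

(5.1046, -0.1110)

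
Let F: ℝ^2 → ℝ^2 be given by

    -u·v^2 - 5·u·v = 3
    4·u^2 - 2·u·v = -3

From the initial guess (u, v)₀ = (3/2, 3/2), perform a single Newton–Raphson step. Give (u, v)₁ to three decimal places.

(0.459, 0.877)

At (3/2, 3/2): F = (-17.625, 7.500).
Jacobian J = [[-v^2 - 5·v, -2·u·v - 5·u], [8·u - 2·v, -2·u]].
At the point, J = [[-9.750, -12.000], [9.000, -3.000]] (det J = 137.250).
Solving J·Δ = −F gives Δ = (-1.041, -0.623).
Then the next iterate is (u, v)₁ = (0.459, 0.877).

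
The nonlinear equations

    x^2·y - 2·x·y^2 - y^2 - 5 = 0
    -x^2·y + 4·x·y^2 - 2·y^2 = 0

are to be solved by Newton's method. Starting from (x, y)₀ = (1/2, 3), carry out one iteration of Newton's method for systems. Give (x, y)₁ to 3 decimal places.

(0.508, 1.096)

At (1/2, 3): F = (-22.250, -0.750).
Jacobian J = [[2·x·y - 2·y^2, x^2 - 4·x·y - 2·y], [-2·x·y + 4·y^2, -x^2 + 8·x·y - 4·y]].
At the point, J = [[-15.000, -11.750], [33.000, -0.250]] (det J = 391.500).
Solving J·Δ = −F gives Δ = (0.008, -1.904).
Then the next iterate is (x, y)₁ = (0.508, 1.096).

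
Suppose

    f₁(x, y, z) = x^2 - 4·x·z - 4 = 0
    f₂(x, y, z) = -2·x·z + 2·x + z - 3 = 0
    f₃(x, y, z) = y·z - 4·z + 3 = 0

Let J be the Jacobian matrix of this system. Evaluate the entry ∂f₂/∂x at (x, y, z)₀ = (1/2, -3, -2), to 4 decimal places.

6.0000

∂f₂/∂x = -2·z + 2.
At (1/2, -3, -2) this is 6.0000.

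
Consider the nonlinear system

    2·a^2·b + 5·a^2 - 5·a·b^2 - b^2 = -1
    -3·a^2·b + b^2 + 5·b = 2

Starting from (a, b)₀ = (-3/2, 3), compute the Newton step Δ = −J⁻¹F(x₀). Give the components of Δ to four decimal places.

At (-3/2, 3): F = (84.2500, 1.7500).
Jacobian J = [[4·a·b + 10·a - 5·b^2, 2·a^2 - 10·a·b - 2·b], [-6·a·b, -3·a^2 + 2·b + 5]].
At the point, J = [[-78.0000, 43.5000], [27.0000, 4.2500]] (det J = -1506.0000).
Solving J·Δ = −F gives Δ = (0.1872, -1.6011).

(0.1872, -1.6011)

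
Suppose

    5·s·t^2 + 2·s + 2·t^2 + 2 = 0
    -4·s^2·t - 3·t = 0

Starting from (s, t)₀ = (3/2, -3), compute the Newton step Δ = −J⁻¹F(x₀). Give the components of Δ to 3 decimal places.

(-0.649, 1.052)

At (3/2, -3): F = (90.500, 36.000).
Jacobian J = [[5·t^2 + 2, 10·s·t + 4·t], [-8·s·t, -4·s^2 - 3]].
At the point, J = [[47.000, -57.000], [36.000, -12.000]] (det J = 1488.000).
Solving J·Δ = −F gives Δ = (-0.649, 1.052).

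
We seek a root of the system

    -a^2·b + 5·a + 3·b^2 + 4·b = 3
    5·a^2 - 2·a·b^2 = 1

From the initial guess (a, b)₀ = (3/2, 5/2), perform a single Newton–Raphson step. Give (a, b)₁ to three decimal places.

(-60.671, -8.429)

At (3/2, 5/2): F = (27.625, -8.500).
Jacobian J = [[-2·a·b + 5, -a^2 + 6·b + 4], [10·a - 2·b^2, -4·a·b]].
At the point, J = [[-2.500, 16.750], [2.500, -15.000]] (det J = -4.375).
Solving J·Δ = −F gives Δ = (-62.171, -10.929).
Then the next iterate is (a, b)₁ = (-60.671, -8.429).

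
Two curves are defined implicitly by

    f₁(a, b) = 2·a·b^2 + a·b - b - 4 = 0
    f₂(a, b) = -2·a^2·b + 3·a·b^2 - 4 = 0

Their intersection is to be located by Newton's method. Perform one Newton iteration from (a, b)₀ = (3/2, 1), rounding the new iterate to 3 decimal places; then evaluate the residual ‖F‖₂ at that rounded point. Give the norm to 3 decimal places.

At (3/2, 1): F = (-0.500, -4.000).
Jacobian J = [[2·b^2 + b, 4·a·b + a - 1], [-4·a·b + 3·b^2, -2·a^2 + 6·a·b]].
At the point, J = [[3.000, 6.500], [-3.000, 4.500]] (det J = 33.000).
Solving J·Δ = −F gives Δ = (-0.720, 0.409).
Then the next iterate is (a, b)₁ = (0.780, 1.409).
Re-evaluating at (0.780, 1.409): F = (-1.21294, -1.06891), so ‖F‖₂ = 1.617.

1.617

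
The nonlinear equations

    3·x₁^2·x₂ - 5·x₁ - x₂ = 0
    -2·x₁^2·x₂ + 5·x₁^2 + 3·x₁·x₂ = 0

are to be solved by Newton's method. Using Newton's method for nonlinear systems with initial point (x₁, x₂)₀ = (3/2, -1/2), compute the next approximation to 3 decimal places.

(0.818, 0.178)

At (3/2, -1/2): F = (-10.375, 11.250).
Jacobian J = [[6·x₁·x₂ - 5, 3·x₁^2 - 1], [-4·x₁·x₂ + 10·x₁ + 3·x₂, -2·x₁^2 + 3·x₁]].
At the point, J = [[-9.500, 5.750], [16.500, 0.000]] (det J = -94.875).
Solving J·Δ = −F gives Δ = (-0.682, 0.678).
Then the next iterate is (x₁, x₂)₁ = (0.818, 0.178).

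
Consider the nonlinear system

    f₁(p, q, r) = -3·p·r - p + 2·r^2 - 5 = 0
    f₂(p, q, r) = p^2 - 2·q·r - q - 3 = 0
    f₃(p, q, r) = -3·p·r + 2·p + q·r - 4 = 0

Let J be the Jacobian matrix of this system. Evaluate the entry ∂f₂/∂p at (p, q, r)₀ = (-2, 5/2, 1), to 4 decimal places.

∂f₂/∂p = 2·p.
At (-2, 5/2, 1) this is -4.0000.

-4.0000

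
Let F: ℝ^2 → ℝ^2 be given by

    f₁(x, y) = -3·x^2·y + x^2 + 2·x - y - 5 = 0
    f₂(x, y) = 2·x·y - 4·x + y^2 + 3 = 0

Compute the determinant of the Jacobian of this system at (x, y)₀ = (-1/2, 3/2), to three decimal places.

J = [[-6·x·y + 2·x + 2, -3·x^2 - 1], [2·y - 4, 2·x + 2·y]].
At the point, J = [[5.500, -1.750], [-1.000, 2.000]].
det J = 9.250.

9.250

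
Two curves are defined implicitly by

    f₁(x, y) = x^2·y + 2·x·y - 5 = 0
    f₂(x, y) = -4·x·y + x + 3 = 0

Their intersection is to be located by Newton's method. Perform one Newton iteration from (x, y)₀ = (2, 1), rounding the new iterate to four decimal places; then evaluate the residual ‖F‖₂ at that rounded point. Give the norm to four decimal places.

At (2, 1): F = (3.0000, -3.0000).
Jacobian J = [[2·x·y + 2·y, x^2 + 2·x], [-4·y + 1, -4·x]].
At the point, J = [[6.0000, 8.0000], [-3.0000, -8.0000]] (det J = -24.0000).
Solving J·Δ = −F gives Δ = (0.0000, -0.3750).
Then the next iterate is (x, y)₁ = (2.0000, 0.6250).
Re-evaluating at (2.0000, 0.6250): F = (0.0000, 0.0000), so ‖F‖₂ = 0.0000.

0.0000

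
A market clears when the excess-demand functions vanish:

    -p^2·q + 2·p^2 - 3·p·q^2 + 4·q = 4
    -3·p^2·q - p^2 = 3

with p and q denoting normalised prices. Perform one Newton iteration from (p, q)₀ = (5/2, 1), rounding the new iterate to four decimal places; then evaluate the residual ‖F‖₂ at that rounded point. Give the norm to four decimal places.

8.7590

At (5/2, 1): F = (-1.2500, -28.0000).
Jacobian J = [[-2·p·q + 4·p - 3·q^2, -p^2 - 6·p·q + 4], [-6·p·q - 2·p, -3·p^2]].
At the point, J = [[2.0000, -17.2500], [-20.0000, -18.7500]] (det J = -382.5000).
Solving J·Δ = −F gives Δ = (-1.2015, -0.2118).
Then the next iterate is (p, q)₁ = (1.2985, 0.7882).
Re-evaluating at (1.2985, 0.7882): F = (-1.224097, -8.673060), so ‖F‖₂ = 8.7590.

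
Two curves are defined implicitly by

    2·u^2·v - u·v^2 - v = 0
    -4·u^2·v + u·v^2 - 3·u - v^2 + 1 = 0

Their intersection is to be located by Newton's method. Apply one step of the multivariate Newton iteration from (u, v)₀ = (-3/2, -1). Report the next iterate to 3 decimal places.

At (-3/2, -1): F = (-2.000, 12.000).
Jacobian J = [[4·u·v - v^2, 2·u^2 - 2·u·v - 1], [-8·u·v + v^2 - 3, -4·u^2 + 2·u·v - 2·v]].
At the point, J = [[5.000, 0.500], [-14.000, -4.000]] (det J = -13.000).
Solving J·Δ = −F gives Δ = (0.154, 2.462).
Then the next iterate is (u, v)₁ = (-1.346, 1.462).

(-1.346, 1.462)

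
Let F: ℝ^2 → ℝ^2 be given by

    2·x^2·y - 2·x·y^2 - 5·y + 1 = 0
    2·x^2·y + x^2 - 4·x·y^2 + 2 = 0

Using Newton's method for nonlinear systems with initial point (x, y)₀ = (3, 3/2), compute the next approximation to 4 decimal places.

At (3, 3/2): F = (7.0000, 11.0000).
Jacobian J = [[4·x·y - 2·y^2, 2·x^2 - 4·x·y - 5], [4·x·y + 2·x - 4·y^2, 2·x^2 - 8·x·y]].
At the point, J = [[13.5000, -5.0000], [15.0000, -18.0000]] (det J = -168.0000).
Solving J·Δ = −F gives Δ = (-0.4226, 0.2589).
Then the next iterate is (x, y)₁ = (2.5774, 1.7589).

(2.5774, 1.7589)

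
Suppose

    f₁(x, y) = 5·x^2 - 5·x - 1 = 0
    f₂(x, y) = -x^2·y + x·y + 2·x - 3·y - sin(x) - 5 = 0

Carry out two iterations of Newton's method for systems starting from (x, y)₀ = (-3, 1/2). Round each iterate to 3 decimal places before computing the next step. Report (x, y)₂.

At (-3, 1/2): F = (59.000, -18.35888).
Jacobian J = [[10·x - 5, 0], [-2·x·y + y - cos(x) + 2, -x^2 + x - 3]].
At the point, J = [[-35.000, 0.000], [6.48999, -15.000]] (det J = 525.000).
Solving J·Δ = −F gives Δ = (1.686, -0.495).
Then the next iterate is (x, y)₁ = (-1.314, 0.005).
Round to (-1.314, 0.005) and repeat: F = (14.20298, -6.69099), J = [[-18.140, 0.000], [1.76416, -6.04060]].
Δ = (0.783, -0.879), so (x, y)₂ = (-0.531, -0.874).

(-0.531, -0.874)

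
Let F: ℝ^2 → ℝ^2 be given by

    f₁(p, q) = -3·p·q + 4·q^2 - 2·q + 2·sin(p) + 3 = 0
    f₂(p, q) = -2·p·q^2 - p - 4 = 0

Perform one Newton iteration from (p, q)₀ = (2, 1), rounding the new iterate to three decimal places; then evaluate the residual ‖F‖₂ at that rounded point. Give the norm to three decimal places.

10.347

At (2, 1): F = (0.81859, -10.000).
Jacobian J = [[-3·q + 2·cos(p), -3·p + 8·q - 2], [-2·q^2 - 1, -4·p·q]].
At the point, J = [[-3.83229, 0.000], [-3.000, -8.000]] (det J = 30.65835).
Solving J·Δ = −F gives Δ = (0.214, -1.330).
Then the next iterate is (p, q)₁ = (2.214, -0.330).
Re-evaluating at (2.214, -0.330): F = (7.88782, -6.69621), so ‖F‖₂ = 10.347.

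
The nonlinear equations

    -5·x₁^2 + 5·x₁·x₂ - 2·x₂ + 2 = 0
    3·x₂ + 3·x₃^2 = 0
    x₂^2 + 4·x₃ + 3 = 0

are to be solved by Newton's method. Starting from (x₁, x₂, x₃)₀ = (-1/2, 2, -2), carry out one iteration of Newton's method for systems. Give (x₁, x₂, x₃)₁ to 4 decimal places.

(-0.2500, 1.0000, -0.7500)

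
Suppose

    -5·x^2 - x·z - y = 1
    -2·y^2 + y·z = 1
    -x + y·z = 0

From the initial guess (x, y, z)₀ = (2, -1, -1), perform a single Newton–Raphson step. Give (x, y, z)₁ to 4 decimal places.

(1.0870, -0.5217, -1.5652)

At (2, -1, -1): F = (-18.0000, -2.0000, -1.0000).
Jacobian J = [[-10·x - z, -1, -x], [0, -4·y + z, y], [-1, z, y]].
At the point, J = [[-19.0000, -1.0000, -2.0000], [0.0000, 3.0000, -1.0000], [-1.0000, -1.0000, -1.0000]] (det J = 69.0000).
Solving J·Δ = −F gives Δ = (-0.9130, 0.4783, -0.5652).
Then the next iterate is (x, y, z)₁ = (1.0870, -0.5217, -1.5652).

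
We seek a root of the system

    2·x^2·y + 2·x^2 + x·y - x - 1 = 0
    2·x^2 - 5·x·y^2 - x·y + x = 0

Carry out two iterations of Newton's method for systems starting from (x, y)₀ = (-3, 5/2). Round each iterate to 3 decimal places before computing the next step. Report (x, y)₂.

At (-3, 5/2): F = (57.500, 116.250).
Jacobian J = [[4·x·y + 4·x + y - 1, 2·x^2 + x], [4·x - 5·y^2 - y + 1, -10·x·y - x]].
At the point, J = [[-40.500, 15.000], [-44.750, 78.000]] (det J = -2487.750).
Solving J·Δ = −F gives Δ = (1.102, -0.858).
Then the next iterate is (x, y)₁ = (-1.898, 1.642).
Round to (-1.898, 1.642) and repeat: F = (16.81659, 34.00992), J = [[-19.41606, 5.30681], [-21.71482, 33.06316]].
Δ = (0.713, -0.560), so (x, y)₂ = (-1.185, 1.082).

(-1.185, 1.082)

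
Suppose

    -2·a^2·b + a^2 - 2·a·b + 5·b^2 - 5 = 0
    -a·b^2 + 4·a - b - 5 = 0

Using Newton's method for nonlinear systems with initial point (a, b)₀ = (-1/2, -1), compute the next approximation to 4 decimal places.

(1.1967, -1.2049)

At (-1/2, -1): F = (-0.2500, -5.5000).
Jacobian J = [[-4·a·b + 2·a - 2·b, -2·a^2 - 2·a + 10·b], [-b^2 + 4, -2·a·b - 1]].
At the point, J = [[-1.0000, -9.5000], [3.0000, -2.0000]] (det J = 30.5000).
Solving J·Δ = −F gives Δ = (1.6967, -0.2049).
Then the next iterate is (a, b)₁ = (1.1967, -1.2049).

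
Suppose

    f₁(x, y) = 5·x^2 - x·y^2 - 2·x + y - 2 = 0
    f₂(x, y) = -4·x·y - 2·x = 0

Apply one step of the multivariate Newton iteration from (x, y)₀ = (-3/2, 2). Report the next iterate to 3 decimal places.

At (-3/2, 2): F = (20.250, 15.000).
Jacobian J = [[10·x - y^2 - 2, -2·x·y + 1], [-4·y - 2, -4·x]].
At the point, J = [[-21.000, 7.000], [-10.000, 6.000]] (det J = -56.000).
Solving J·Δ = −F gives Δ = (0.295, -2.009).
Then the next iterate is (x, y)₁ = (-1.205, -0.009).

(-1.205, -0.009)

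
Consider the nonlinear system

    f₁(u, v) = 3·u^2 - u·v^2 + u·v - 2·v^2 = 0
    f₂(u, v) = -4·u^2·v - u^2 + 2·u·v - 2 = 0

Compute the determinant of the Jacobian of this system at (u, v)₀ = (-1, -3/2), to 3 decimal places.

J = [[6·u - v^2 + v, -2·u·v + u - 4·v], [-8·u·v - 2·u + 2·v, -4·u^2 + 2·u]].
At the point, J = [[-9.750, 2.000], [-13.000, -6.000]].
det J = 84.500.

84.500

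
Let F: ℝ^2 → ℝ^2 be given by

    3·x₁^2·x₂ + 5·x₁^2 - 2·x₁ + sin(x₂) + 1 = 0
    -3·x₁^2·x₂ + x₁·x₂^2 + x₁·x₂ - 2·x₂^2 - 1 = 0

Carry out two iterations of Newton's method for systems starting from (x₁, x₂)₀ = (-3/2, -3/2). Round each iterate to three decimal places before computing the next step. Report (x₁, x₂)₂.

At (-3/2, -3/2): F = (4.12751, 3.500).
Jacobian J = [[6·x₁·x₂ + 10·x₁ - 2, 3·x₁^2 + cos(x₂)], [-6·x₁·x₂ + x₂^2 + x₂, -3·x₁^2 + 2·x₁·x₂ + x₁ - 4·x₂]].
At the point, J = [[-3.500, 6.82074], [-12.750, 2.250]] (det J = 79.08940).
Solving J·Δ = −F gives Δ = (0.184, -0.511).
Then the next iterate is (x₁, x₂)₁ = (-1.316, -2.011).
Round to (-1.316, -2.011) and repeat: F = (0.93833, -1.31554), J = [[0.71886, 4.76944], [-13.84574, 6.82538]].
Δ = (-0.179, -0.170), so (x₁, x₂)₂ = (-1.495, -2.181).

(-1.495, -2.181)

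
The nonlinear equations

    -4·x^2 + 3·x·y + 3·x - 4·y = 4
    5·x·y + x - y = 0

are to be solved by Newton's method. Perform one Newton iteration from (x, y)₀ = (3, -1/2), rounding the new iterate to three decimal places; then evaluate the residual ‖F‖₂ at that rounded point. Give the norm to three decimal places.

9.145

At (3, -1/2): F = (-33.500, -4.000).
Jacobian J = [[-8·x + 3·y + 3, 3·x - 4], [5·y + 1, 5·x - 1]].
At the point, J = [[-22.500, 5.000], [-1.500, 14.000]] (det J = -307.500).
Solving J·Δ = −F gives Δ = (-1.460, 0.129).
Then the next iterate is (x, y)₁ = (1.540, -0.371).
Re-evaluating at (1.540, -0.371): F = (-9.09642, -0.94570), so ‖F‖₂ = 9.145.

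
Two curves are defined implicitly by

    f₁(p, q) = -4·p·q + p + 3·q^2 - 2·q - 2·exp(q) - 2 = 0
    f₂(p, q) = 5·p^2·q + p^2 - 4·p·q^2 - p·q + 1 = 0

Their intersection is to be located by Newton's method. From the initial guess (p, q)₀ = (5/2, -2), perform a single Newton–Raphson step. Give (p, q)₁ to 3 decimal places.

(2.869, -0.370)

At (5/2, -2): F = (36.22933, -90.250).
Jacobian J = [[-4·q + 1, -4·p + 6·q - 2·exp(q) - 2], [10·p·q + 2·p - 4·q^2 - q, 5·p^2 - 8·p·q - p]].
At the point, J = [[9.000, -24.27067], [-59.000, 68.750]] (det J = -813.21956).
Solving J·Δ = −F gives Δ = (0.369, 1.630).
Then the next iterate is (p, q)₁ = (2.869, -0.370).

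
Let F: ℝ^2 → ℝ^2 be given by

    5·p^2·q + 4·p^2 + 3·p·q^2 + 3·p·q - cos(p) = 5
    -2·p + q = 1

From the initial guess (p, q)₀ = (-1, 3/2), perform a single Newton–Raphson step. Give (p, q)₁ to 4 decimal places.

(-0.5408, -0.0817)

At (-1, 3/2): F = (-5.290302, 2.5000).
Jacobian J = [[10·p·q + 8·p + 3·q^2 + 3·q + sin(p), 5·p^2 + 6·p·q + 3·p], [-2, 1]].
At the point, J = [[-12.591471, -7.0000], [-2.0000, 1.0000]] (det J = -26.591471).
Solving J·Δ = −F gives Δ = (0.4592, -1.5817).
Then the next iterate is (p, q)₁ = (-0.5408, -0.0817).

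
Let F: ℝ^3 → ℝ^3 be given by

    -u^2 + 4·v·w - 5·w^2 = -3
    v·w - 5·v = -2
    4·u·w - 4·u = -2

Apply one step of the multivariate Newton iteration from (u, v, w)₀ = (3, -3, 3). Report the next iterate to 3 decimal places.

At (3, -3, 3): F = (-87.000, 8.000, 26.000).
Jacobian J = [[-2·u, 4·w, 4·v - 10·w], [0, w - 5, v], [4·w - 4, 0, 4·u]].
At the point, J = [[-6.000, 12.000, -42.000], [0.000, -2.000, -3.000], [8.000, 0.000, 12.000]] (det J = -816.000).
Solving J·Δ = −F gives Δ = (-2.676, 4.574, -0.382).
Then the next iterate is (u, v, w)₁ = (0.324, 1.574, 2.618).

(0.324, 1.574, 2.618)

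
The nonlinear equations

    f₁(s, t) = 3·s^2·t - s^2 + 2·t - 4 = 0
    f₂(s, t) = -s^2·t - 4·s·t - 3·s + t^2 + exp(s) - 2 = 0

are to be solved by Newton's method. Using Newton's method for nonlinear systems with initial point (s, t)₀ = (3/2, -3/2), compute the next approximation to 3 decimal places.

(0.167, -1.799)

At (3/2, -3/2): F = (-19.375, 12.60669).
Jacobian J = [[6·s·t - 2·s, 3·s^2 + 2], [-2·s·t - 4·t + exp(s) - 3, -s^2 - 4·s + 2·t]].
At the point, J = [[-16.500, 8.750], [11.98169, -11.250]] (det J = 80.78522).
Solving J·Δ = −F gives Δ = (-1.333, -0.299).
Then the next iterate is (s, t)₁ = (0.167, -1.799).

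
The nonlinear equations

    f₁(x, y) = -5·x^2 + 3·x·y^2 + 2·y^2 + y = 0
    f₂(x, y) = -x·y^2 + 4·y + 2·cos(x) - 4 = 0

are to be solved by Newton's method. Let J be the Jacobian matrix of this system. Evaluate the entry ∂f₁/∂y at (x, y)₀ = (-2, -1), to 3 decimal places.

9.000

∂f₁/∂y = 6·x·y + 4·y + 1.
At (-2, -1) this is 9.000.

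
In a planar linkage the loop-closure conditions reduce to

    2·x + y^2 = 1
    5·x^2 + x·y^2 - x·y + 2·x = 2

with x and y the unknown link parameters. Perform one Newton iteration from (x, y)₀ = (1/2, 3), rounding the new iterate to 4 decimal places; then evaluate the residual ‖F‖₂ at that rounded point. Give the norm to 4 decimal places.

2.4756

At (1/2, 3): F = (9.0000, 3.2500).
Jacobian J = [[2, 2·y], [10·x + y^2 - y + 2, 2·x·y - x]].
At the point, J = [[2.0000, 6.0000], [13.0000, 2.5000]] (det J = -73.0000).
Solving J·Δ = −F gives Δ = (0.0411, -1.5137).
Then the next iterate is (x, y)₁ = (0.5411, 1.4863).
Re-evaluating at (0.5411, 1.4863): F = (2.291288, 0.937246), so ‖F‖₂ = 2.4756.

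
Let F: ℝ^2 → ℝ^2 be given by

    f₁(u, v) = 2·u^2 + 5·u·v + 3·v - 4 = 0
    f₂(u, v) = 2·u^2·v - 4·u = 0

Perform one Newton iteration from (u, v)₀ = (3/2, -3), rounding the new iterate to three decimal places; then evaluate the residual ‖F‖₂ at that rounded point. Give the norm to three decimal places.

At (3/2, -3): F = (-31.000, -19.500).
Jacobian J = [[4·u + 5·v, 5·u + 3], [4·u·v - 4, 2·u^2]].
At the point, J = [[-9.000, 10.500], [-22.000, 4.500]] (det J = 190.500).
Solving J·Δ = −F gives Δ = (-0.343, 2.659).
Then the next iterate is (u, v)₁ = (1.157, -0.341).
Re-evaluating at (1.157, -0.341): F = (-4.31839, -5.54096), so ‖F‖₂ = 7.025.

7.025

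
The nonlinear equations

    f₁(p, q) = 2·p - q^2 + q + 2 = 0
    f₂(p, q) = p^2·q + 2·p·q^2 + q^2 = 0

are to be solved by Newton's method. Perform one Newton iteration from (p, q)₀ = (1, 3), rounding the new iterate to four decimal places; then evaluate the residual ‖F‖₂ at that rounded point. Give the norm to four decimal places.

8.6992

At (1, 3): F = (-2.0000, 30.0000).
Jacobian J = [[2, -2·q + 1], [2·p·q + 2·q^2, p^2 + 4·p·q + 2·q]].
At the point, J = [[2.0000, -5.0000], [24.0000, 19.0000]] (det J = 158.0000).
Solving J·Δ = −F gives Δ = (-0.7089, -0.6835).
Then the next iterate is (p, q)₁ = (0.2911, 2.3165).
Re-evaluating at (0.2911, 2.3165): F = (-0.467472, 8.686656), so ‖F‖₂ = 8.6992.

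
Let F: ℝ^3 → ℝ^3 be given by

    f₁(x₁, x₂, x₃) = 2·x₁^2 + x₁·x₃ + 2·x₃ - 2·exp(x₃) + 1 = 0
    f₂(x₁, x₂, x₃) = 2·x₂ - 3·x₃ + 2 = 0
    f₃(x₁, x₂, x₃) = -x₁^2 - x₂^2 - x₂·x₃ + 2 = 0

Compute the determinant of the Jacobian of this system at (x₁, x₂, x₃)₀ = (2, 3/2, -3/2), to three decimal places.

J = [[4·x₁ + x₃, 0, x₁ - 2·exp(x₃) + 2], [0, 2, -3], [-2·x₁, -2·x₂ - x₃, -x₂]].
At the point, J = [[6.500, 0.000, 3.55374], [0.000, 2.000, -3.000], [-4.000, -1.500, -1.500]].
det J = -20.320.

-20.320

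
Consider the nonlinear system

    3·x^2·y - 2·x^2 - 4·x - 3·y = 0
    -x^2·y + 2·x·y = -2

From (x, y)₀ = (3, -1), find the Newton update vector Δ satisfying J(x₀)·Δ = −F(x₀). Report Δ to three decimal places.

At (3, -1): F = (-54.000, 5.000).
Jacobian J = [[6·x·y - 4·x - 4, 3·x^2 - 3], [-2·x·y + 2·y, -x^2 + 2·x]].
At the point, J = [[-34.000, 24.000], [4.000, -3.000]] (det J = 6.000).
Solving J·Δ = −F gives Δ = (-7.000, -7.667).

(-7.000, -7.667)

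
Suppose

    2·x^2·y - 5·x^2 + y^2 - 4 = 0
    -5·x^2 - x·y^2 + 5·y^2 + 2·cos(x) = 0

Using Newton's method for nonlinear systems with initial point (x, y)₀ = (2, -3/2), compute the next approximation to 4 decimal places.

At (2, -3/2): F = (-33.7500, -14.082294).
Jacobian J = [[4·x·y - 10·x, 2·x^2 + 2·y], [-10·x - y^2 - 2·sin(x), -2·x·y + 10·y]].
At the point, J = [[-32.0000, 5.0000], [-24.068595, -9.0000]] (det J = 408.342974).
Solving J·Δ = −F gives Δ = (-0.9163, 0.8857).
Then the next iterate is (x, y)₁ = (1.0837, -0.6143).

(1.0837, -0.6143)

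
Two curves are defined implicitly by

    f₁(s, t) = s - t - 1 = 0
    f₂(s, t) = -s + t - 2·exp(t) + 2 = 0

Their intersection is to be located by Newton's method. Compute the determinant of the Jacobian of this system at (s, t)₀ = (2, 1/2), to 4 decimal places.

-3.2974

J = [[1, -1], [-1, -2·exp(t) + 1]].
At the point, J = [[1.0000, -1.0000], [-1.0000, -2.297443]].
det J = -3.2974.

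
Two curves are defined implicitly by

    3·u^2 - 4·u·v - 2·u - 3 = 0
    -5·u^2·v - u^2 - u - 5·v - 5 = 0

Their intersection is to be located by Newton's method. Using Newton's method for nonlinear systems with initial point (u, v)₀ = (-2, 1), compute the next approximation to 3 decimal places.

(-0.989, 0.650)

At (-2, 1): F = (21.000, -32.000).
Jacobian J = [[6·u - 4·v - 2, -4·u], [-10·u·v - 2·u - 1, -5·u^2 - 5]].
At the point, J = [[-18.000, 8.000], [23.000, -25.000]] (det J = 266.000).
Solving J·Δ = −F gives Δ = (1.011, -0.350).
Then the next iterate is (u, v)₁ = (-0.989, 0.650).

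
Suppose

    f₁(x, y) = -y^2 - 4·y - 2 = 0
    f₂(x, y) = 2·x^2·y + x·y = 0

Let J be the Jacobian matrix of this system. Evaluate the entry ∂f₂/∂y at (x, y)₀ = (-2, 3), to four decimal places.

∂f₂/∂y = 2·x^2 + x.
At (-2, 3) this is 6.0000.

6.0000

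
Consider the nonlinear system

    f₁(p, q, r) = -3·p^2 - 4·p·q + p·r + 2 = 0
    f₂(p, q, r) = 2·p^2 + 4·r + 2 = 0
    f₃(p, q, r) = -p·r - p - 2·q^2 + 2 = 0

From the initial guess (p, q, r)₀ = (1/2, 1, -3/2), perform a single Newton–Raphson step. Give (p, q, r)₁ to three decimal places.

(0.394, 0.933, -0.572)

At (1/2, 1, -3/2): F = (-1.500, -3.500, 0.250).
Jacobian J = [[-6·p - 4·q + r, -4·p, p], [4·p, 0, 4], [-r - 1, -4·q, -p]].
At the point, J = [[-8.500, -2.000, 0.500], [2.000, 0.000, 4.000], [0.500, -4.000, -0.500]] (det J = -146.000).
Solving J·Δ = −F gives Δ = (-0.106, -0.067, 0.928).
Then the next iterate is (p, q, r)₁ = (0.394, 0.933, -0.572).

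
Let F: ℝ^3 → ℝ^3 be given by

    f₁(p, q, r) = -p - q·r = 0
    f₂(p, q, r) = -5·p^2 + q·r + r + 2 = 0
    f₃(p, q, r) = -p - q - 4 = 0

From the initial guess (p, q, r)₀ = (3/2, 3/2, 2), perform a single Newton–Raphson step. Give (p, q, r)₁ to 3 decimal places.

At (3/2, 3/2, 2): F = (-4.500, -4.250, -7.000).
Jacobian J = [[-1, -r, -q], [-10·p, r, q + 1], [-1, -1, 0]].
At the point, J = [[-1.000, -2.000, -1.500], [-15.000, 2.000, 2.500], [-1.000, -1.000, 0.000]] (det J = -23.000).
Solving J·Δ = −F gives Δ = (-0.158, -6.842, 6.228).
Then the next iterate is (p, q, r)₁ = (1.342, -5.342, 8.228).

(1.342, -5.342, 8.228)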